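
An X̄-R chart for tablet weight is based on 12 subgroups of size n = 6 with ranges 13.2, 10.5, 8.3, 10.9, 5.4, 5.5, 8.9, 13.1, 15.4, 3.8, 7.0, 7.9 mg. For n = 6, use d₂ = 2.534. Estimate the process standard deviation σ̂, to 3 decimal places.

3.614

R̄ = (13.2 + 10.5 + 8.3 + 10.9 + 5.4 + 5.5 + 8.9 + 13.1 + 15.4 + 3.8 + 7.0 + 7.9) / 12 = 9.1583
σ̂ = R̄ / d₂ = 9.1583 / 2.534 = 3.6142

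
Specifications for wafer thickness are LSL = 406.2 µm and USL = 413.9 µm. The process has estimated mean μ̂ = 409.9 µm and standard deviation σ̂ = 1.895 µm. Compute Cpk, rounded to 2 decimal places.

Cpu = (USL − μ̂) / (3σ̂) = (413.9 − 409.9) / (3 × 1.895) = 0.7036; Cpl = (μ̂ − LSL) / (3σ̂) = (409.9 − 406.2) / (3 × 1.895) = 0.6508; Cpk = min(Cpu, Cpl) = 0.6508

0.65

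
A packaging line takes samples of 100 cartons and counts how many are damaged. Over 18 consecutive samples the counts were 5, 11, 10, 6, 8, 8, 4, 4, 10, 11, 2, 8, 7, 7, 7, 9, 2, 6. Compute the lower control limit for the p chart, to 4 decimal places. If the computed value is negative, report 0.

0.0000

p̄ = Σdᵢ / (k·n) = 125 / (18 × 100) = 0.06944
LCL = p̄ − 3·√(p̄(1−p̄)/n) = 0.06944 − 3 × 0.02542 = -0.00682 → 0 (negative, so LCL = 0)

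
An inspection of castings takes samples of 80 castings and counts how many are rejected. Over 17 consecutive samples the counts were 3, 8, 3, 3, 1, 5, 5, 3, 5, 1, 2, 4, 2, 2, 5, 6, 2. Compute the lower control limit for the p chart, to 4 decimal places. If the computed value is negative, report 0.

p̄ = Σdᵢ / (k·n) = 60 / (17 × 80) = 0.04412
LCL = p̄ − 3·√(p̄(1−p̄)/n) = 0.04412 − 3 × 0.02296 = -0.02476 → 0 (negative, so LCL = 0)

0.0000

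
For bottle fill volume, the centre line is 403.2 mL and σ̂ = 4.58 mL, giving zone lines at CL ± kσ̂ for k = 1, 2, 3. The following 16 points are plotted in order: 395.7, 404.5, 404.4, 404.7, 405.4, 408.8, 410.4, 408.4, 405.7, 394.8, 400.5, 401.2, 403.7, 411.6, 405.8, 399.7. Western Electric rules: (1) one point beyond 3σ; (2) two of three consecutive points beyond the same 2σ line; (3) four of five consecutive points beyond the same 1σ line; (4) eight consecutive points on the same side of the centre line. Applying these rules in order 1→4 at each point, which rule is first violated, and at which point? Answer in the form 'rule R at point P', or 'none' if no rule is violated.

rule 4 at point 9

Zone of each point (C = within 1σ̂, B = 1σ̂–2σ̂, A = 2σ̂–3σ̂, * = beyond 3σ̂; sign = side of CL): 1:-B, 2:+C, 3:+C, 4:+C, 5:+C, 6:+B, 7:+B, 8:+B, 9:+C, 10:-B, 11:-C, 12:-C, 13:+C, 14:+B, 15:+C, 16:-C
Rule 4 (eight consecutive points on the same side of the centre line) is satisfied at point 9.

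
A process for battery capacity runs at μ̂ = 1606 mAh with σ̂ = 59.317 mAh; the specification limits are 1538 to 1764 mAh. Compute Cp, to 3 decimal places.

Cp = (USL − LSL) / (6σ̂) = (1764 − 1538) / (6 × 59.317) = 226.0000 / 355.9020 = 0.6350

0.635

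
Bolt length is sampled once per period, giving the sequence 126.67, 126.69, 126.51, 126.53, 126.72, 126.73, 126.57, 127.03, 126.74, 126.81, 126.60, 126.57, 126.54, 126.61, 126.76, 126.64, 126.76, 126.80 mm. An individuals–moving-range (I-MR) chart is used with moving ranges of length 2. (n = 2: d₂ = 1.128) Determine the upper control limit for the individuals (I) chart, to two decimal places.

127.02

X̄ = (126.67 + 126.69 + 126.51 + 126.53 + 126.72 + 126.73 + 126.57 + 127.03 + 126.74 + 126.81 + 126.60 + 126.57 + 126.54 + 126.61 + 126.76 + 126.64 + 126.76 + 126.80) / 18 = 126.6822
Moving ranges: 0.02, 0.18, 0.02, 0.19, 0.01, 0.16, 0.46, 0.29, 0.07, 0.21, 0.03, 0.03, 0.07, 0.15, 0.12, 0.12, 0.04; M̄R̄ = 2.1700 / 17 = 0.1276
UCL = X̄ + 3·M̄R̄/d₂ = 126.6822 + 3 × 0.1276 / 1.128 = 127.0217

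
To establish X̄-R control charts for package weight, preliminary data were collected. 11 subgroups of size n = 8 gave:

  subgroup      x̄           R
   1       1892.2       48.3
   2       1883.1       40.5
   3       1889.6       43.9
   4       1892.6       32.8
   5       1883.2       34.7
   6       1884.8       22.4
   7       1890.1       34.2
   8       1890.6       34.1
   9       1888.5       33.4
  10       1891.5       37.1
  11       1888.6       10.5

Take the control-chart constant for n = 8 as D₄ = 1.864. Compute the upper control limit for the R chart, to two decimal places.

R̄ = (48.3 + 40.5 + 43.9 + 32.8 + 34.7 + 22.4 + 34.2 + 34.1 + 33.4 + 37.1 + 10.5) / 11 = 371.9000 / 11 = 33.8091
UCL_R = D₄·R̄ = 1.864 × 33.8091 = 63.0201

63.02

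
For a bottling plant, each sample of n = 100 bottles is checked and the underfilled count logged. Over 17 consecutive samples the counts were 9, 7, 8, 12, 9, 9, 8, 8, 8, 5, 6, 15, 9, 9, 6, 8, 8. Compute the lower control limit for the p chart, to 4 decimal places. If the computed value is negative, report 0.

0.0012

p̄ = Σdᵢ / (k·n) = 144 / (17 × 100) = 0.08471
LCL = p̄ − 3·√(p̄(1−p̄)/n) = 0.08471 − 3 × 0.02784 = 0.00117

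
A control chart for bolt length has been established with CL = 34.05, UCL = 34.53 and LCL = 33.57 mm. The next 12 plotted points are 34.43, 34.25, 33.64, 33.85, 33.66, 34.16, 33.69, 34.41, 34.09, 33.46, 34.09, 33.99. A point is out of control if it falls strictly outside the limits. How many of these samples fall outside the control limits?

Compare each point to [33.57, 34.53]: sample 10 = 33.46 < LCL.

1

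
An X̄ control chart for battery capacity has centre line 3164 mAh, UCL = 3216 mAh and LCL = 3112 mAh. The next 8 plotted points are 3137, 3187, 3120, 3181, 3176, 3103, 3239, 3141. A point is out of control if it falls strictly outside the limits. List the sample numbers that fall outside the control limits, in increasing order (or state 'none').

6, 7

Compare each point to [3112, 3216]: sample 6 = 3103 < LCL; sample 7 = 3239 > UCL.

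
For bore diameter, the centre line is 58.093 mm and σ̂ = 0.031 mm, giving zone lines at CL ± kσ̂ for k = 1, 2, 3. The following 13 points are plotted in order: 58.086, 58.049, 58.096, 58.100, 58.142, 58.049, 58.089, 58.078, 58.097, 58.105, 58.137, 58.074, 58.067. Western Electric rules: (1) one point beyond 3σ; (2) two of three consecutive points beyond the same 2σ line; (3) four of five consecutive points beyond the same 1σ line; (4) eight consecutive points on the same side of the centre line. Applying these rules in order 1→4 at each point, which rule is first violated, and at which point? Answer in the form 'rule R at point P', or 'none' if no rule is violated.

Zone of each point (C = within 1σ̂, B = 1σ̂–2σ̂, A = 2σ̂–3σ̂, * = beyond 3σ̂; sign = side of CL): 1:-C, 2:-B, 3:+C, 4:+C, 5:+B, 6:-B, 7:-C, 8:-C, 9:+C, 10:+C, 11:+B, 12:-C, 13:-C
No rule fires across all 13 points.

none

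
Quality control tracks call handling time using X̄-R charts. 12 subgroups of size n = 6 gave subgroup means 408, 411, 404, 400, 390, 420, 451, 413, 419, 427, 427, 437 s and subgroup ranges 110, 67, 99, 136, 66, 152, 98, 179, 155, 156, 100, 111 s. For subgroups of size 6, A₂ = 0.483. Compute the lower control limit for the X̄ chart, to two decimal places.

359.73

X̄̄ = (408 + 411 + 404 + 400 + 390 + 420 + 451 + 413 + 419 + 427 + 427 + 437) / 12 = 5007.0000 / 12 = 417.2500
R̄ = (110 + 67 + 99 + 136 + 66 + 152 + 98 + 179 + 155 + 156 + 100 + 111) / 12 = 1429.0000 / 12 = 119.0833
LCL = X̄̄ − A₂·R̄ = 417.2500 − 0.483 × 119.0833 = 359.7328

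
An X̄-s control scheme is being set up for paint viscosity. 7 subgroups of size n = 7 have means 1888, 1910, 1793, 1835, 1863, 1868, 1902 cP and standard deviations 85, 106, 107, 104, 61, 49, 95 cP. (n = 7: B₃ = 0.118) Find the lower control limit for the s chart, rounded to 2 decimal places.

s̄ = (85 + 106 + 107 + 104 + 61 + 49 + 95) / 7 = 86.7143
LCL_s = B₃·s̄ = 0.118 × 86.7143 = 10.2323

10.23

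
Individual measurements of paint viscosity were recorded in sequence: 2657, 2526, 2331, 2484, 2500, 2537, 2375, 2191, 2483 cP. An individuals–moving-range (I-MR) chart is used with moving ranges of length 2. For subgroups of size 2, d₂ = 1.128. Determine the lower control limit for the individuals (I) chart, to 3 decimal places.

2064.815

X̄ = (2657 + 2526 + 2331 + 2484 + 2500 + 2537 + 2375 + 2191 + 2483) / 9 = 2453.7778
Moving ranges: 131, 195, 153, 16, 37, 162, 184, 292; M̄R̄ = 1170.0000 / 8 = 146.2500
LCL = X̄ − 3·M̄R̄/d₂ = 2453.7778 − 3 × 146.2500 / 1.128 = 2064.8150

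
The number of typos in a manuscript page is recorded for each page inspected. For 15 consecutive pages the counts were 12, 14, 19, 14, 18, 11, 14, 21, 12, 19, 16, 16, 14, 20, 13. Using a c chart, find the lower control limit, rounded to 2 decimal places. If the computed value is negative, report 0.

3.71

c̄ = (12 + 14 + 19 + 14 + 18 + 11 + 14 + 21 + 12 + 19 + 16 + 16 + 14 + 20 + 13) / 15 = 233 / 15 = 15.5333
LCL = c̄ − 3√c̄ = 15.5333 − 3 × 3.9412 = 3.7096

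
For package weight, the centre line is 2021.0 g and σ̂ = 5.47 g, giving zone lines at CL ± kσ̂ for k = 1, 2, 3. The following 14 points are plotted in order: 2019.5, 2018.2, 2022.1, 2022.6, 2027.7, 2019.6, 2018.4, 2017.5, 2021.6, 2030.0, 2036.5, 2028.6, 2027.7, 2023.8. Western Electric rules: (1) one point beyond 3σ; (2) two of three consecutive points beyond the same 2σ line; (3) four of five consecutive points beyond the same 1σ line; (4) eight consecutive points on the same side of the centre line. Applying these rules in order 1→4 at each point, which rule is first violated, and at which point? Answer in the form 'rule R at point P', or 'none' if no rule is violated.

rule 3 at point 13

Zone of each point (C = within 1σ̂, B = 1σ̂–2σ̂, A = 2σ̂–3σ̂, * = beyond 3σ̂; sign = side of CL): 1:-C, 2:-C, 3:+C, 4:+C, 5:+B, 6:-C, 7:-C, 8:-C, 9:+C, 10:+B, 11:+A, 12:+B, 13:+B, 14:+C
Rule 3 (four of five consecutive points beyond the same 1σ limit) is satisfied at point 13.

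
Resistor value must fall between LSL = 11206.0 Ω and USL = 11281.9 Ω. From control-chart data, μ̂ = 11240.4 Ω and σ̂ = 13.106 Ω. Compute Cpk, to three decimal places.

0.875

Cpu = (USL − μ̂) / (3σ̂) = (11281.9 − 11240.4) / (3 × 13.106) = 1.0555; Cpl = (μ̂ − LSL) / (3σ̂) = (11240.4 − 11206.0) / (3 × 13.106) = 0.8749; Cpk = min(Cpu, Cpl) = 0.8749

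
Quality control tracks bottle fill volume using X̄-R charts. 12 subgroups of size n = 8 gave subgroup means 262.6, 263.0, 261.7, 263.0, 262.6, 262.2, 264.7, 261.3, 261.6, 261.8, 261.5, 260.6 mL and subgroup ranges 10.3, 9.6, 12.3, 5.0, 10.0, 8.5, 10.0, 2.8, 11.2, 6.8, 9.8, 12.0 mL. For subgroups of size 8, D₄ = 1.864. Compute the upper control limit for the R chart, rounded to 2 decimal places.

16.82

R̄ = (10.3 + 9.6 + 12.3 + 5.0 + 10.0 + 8.5 + 10.0 + 2.8 + 11.2 + 6.8 + 9.8 + 12.0) / 12 = 108.3000 / 12 = 9.0250
UCL_R = D₄·R̄ = 1.864 × 9.0250 = 16.8226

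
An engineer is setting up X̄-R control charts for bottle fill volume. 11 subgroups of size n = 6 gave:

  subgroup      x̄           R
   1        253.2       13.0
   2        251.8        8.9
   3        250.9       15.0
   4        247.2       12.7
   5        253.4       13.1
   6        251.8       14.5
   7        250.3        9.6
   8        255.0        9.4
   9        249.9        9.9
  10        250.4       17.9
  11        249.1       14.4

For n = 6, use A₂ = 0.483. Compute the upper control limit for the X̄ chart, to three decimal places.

X̄̄ = (253.2 + 251.8 + 250.9 + 247.2 + 253.4 + 251.8 + 250.3 + 255.0 + 249.9 + 250.4 + 249.1) / 11 = 2763.0000 / 11 = 251.1818
R̄ = (13.0 + 8.9 + 15.0 + 12.7 + 13.1 + 14.5 + 9.6 + 9.4 + 9.9 + 17.9 + 14.4) / 11 = 138.4000 / 11 = 12.5818
UCL = X̄̄ + A₂·R̄ = 251.1818 + 0.483 × 12.5818 = 257.2588

257.259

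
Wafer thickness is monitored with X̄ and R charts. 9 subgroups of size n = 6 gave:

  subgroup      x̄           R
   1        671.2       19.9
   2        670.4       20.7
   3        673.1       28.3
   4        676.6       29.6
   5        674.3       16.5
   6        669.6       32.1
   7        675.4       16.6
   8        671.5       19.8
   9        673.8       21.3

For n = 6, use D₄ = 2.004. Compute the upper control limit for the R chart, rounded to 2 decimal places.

R̄ = (19.9 + 20.7 + 28.3 + 29.6 + 16.5 + 32.1 + 16.6 + 19.8 + 21.3) / 9 = 204.8000 / 9 = 22.7556
UCL_R = D₄·R̄ = 2.004 × 22.7556 = 45.6021

45.60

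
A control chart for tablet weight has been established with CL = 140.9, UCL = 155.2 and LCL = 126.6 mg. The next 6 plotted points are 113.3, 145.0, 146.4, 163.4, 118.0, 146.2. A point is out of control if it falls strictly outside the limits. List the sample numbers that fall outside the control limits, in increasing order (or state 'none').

1, 4, 5

Compare each point to [126.6, 155.2]: sample 1 = 113.3 < LCL; sample 4 = 163.4 > UCL; sample 5 = 118.0 < LCL.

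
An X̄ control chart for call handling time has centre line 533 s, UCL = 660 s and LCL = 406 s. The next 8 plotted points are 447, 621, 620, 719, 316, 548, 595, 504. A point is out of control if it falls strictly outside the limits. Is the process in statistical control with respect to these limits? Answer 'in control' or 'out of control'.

out of control

Compare each point to [406, 660]: sample 4 = 719 > UCL; sample 5 = 316 < LCL.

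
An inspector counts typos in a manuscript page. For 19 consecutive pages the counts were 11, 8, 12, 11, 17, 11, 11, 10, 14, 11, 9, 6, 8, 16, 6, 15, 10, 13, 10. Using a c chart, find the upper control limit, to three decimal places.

20.950

c̄ = (11 + 8 + 12 + 11 + 17 + 11 + 11 + 10 + 14 + 11 + 9 + 6 + 8 + 16 + 6 + 15 + 10 + 13 + 10) / 19 = 209 / 19 = 11.0000
UCL = c̄ + 3√c̄ = 11.0000 + 3 × √11.0000 = 11.0000 + 3 × 3.3166 = 20.9499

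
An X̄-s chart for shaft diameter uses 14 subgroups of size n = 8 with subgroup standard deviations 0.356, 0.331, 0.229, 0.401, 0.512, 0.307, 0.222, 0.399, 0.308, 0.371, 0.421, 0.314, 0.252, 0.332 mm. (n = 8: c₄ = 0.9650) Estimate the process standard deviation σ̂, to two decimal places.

s̄ = (0.356 + 0.331 + 0.229 + 0.401 + 0.512 + 0.307 + 0.222 + 0.399 + 0.308 + 0.371 + 0.421 + 0.314 + 0.252 + 0.332) / 14 = 0.3396
σ̂ = s̄ / c₄ = 0.3396 / 0.9650 = 0.3520

0.35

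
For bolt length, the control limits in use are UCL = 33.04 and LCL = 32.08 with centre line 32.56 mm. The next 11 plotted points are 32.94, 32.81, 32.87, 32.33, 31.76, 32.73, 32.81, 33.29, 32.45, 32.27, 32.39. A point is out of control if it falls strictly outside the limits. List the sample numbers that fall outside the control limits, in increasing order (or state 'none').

5, 8

Compare each point to [32.08, 33.04]: sample 5 = 31.76 < LCL; sample 8 = 33.29 > UCL.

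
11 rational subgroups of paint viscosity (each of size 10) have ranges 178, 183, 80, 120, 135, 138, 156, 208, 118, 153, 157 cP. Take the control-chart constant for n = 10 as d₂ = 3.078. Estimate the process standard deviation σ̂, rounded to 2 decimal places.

48.02

R̄ = (178 + 183 + 80 + 120 + 135 + 138 + 156 + 208 + 118 + 153 + 157) / 11 = 147.8182
σ̂ = R̄ / d₂ = 147.8182 / 3.078 = 48.0241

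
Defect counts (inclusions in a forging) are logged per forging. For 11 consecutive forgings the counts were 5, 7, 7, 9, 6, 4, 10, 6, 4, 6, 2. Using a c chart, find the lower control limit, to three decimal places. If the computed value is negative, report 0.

c̄ = (5 + 7 + 7 + 9 + 6 + 4 + 10 + 6 + 4 + 6 + 2) / 11 = 66 / 11 = 6.0000
LCL = c̄ − 3√c̄ = 6.0000 − 3 × 2.4495 = -1.3485 → 0 (cannot be negative)

0.000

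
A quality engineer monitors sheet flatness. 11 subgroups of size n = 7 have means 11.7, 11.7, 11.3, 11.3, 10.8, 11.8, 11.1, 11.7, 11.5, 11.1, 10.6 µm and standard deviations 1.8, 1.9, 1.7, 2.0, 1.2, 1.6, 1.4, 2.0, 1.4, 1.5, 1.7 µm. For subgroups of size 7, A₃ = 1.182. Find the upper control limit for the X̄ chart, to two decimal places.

X̄̄ = (11.7 + 11.7 + 11.3 + 11.3 + 10.8 + 11.8 + 11.1 + 11.7 + 11.5 + 11.1 + 10.6) / 11 = 11.3273
s̄ = (1.8 + 1.9 + 1.7 + 2.0 + 1.2 + 1.6 + 1.4 + 2.0 + 1.4 + 1.5 + 1.7) / 11 = 1.6545
UCL = X̄̄ + A₃·s̄ = 11.3273 + 1.182 × 1.6545 = 13.2829

13.28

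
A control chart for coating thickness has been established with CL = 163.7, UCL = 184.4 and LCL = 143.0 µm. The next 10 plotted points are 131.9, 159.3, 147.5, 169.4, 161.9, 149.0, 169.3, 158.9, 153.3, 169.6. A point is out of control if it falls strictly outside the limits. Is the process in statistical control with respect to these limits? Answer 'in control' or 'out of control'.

Compare each point to [143.0, 184.4]: sample 1 = 131.9 < LCL.

out of control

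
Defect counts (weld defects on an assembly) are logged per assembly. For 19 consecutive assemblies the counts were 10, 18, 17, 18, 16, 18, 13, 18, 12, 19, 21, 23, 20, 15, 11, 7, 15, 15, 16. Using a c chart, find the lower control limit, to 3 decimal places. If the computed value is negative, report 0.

3.934

c̄ = (10 + 18 + 17 + 18 + 16 + 18 + 13 + 18 + 12 + 19 + 21 + 23 + 20 + 15 + 11 + 7 + 15 + 15 + 16) / 19 = 302 / 19 = 15.8947
LCL = c̄ − 3√c̄ = 15.8947 − 3 × 3.9868 = 3.9343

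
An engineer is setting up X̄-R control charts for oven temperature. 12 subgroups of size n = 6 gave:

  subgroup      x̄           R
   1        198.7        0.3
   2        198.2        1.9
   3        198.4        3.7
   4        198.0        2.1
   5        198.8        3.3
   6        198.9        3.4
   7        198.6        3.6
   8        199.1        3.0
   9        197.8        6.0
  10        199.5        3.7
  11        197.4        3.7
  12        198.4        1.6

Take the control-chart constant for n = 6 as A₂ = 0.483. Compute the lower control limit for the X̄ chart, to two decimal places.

197.02

X̄̄ = (198.7 + 198.2 + 198.4 + 198.0 + 198.8 + 198.9 + 198.6 + 199.1 + 197.8 + 199.5 + 197.4 + 198.4) / 12 = 2381.8000 / 12 = 198.4833
R̄ = (0.3 + 1.9 + 3.7 + 2.1 + 3.3 + 3.4 + 3.6 + 3.0 + 6.0 + 3.7 + 3.7 + 1.6) / 12 = 36.3000 / 12 = 3.0250
LCL = X̄̄ − A₂·R̄ = 198.4833 − 0.483 × 3.0250 = 197.0223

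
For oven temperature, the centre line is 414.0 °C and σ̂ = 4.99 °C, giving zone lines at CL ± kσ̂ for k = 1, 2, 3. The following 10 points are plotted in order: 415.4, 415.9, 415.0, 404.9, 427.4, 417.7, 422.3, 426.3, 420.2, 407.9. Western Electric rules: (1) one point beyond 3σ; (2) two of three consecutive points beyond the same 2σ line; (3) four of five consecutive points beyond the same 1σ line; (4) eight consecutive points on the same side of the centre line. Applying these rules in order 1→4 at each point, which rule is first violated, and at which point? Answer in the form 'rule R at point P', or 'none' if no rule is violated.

rule 3 at point 9

Zone of each point (C = within 1σ̂, B = 1σ̂–2σ̂, A = 2σ̂–3σ̂, * = beyond 3σ̂; sign = side of CL): 1:+C, 2:+C, 3:+C, 4:-B, 5:+A, 6:+C, 7:+B, 8:+A, 9:+B, 10:-B
Rule 3 (four of five consecutive points beyond the same 1σ limit) is satisfied at point 9.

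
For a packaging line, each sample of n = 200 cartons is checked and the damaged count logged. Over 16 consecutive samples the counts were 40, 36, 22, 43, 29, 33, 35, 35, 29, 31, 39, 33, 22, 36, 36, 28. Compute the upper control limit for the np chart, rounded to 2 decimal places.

p̄ = Σdᵢ / (k·n) = 527 / (16 × 200) = 0.16469
UCL = np̄ + 3·√(np̄(1−p̄)) = 32.9375 + 3 × √(32.9375×0.83531) = 32.9375 + 3 × 5.2453 = 48.6734

48.67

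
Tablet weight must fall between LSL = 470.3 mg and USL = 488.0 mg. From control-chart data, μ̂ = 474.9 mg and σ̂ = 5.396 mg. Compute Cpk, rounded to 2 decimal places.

Cpu = (USL − μ̂) / (3σ̂) = (488.0 − 474.9) / (3 × 5.396) = 0.8092; Cpl = (μ̂ − LSL) / (3σ̂) = (474.9 − 470.3) / (3 × 5.396) = 0.2842; Cpk = min(Cpu, Cpl) = 0.2842

0.28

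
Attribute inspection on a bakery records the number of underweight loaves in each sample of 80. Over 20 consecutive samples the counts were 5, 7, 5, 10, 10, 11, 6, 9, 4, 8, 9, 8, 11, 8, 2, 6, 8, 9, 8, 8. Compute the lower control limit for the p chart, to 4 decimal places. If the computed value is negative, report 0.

p̄ = Σdᵢ / (k·n) = 152 / (20 × 80) = 0.09500
LCL = p̄ − 3·√(p̄(1−p̄)/n) = 0.09500 − 3 × 0.03278 = -0.00335 → 0 (negative, so LCL = 0)

0.0000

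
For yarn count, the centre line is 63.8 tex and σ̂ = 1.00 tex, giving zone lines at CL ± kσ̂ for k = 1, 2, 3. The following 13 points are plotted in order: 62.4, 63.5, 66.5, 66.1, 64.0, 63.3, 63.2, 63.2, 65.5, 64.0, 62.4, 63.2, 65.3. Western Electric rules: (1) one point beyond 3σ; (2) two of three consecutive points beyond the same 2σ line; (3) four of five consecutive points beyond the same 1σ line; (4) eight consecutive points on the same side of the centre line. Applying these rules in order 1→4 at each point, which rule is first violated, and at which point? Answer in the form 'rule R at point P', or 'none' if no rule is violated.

rule 2 at point 4

Zone of each point (C = within 1σ̂, B = 1σ̂–2σ̂, A = 2σ̂–3σ̂, * = beyond 3σ̂; sign = side of CL): 1:-B, 2:-C, 3:+A, 4:+A, 5:+C, 6:-C, 7:-C, 8:-C, 9:+B, 10:+C, 11:-B, 12:-C, 13:+B
Rule 2 (two of three consecutive points beyond the same 2σ limit) is satisfied at point 4.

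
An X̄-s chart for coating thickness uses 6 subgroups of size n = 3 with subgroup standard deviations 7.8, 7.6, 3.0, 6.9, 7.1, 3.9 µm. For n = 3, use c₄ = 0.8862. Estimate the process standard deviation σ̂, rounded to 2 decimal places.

6.83

s̄ = (7.8 + 7.6 + 3.0 + 6.9 + 7.1 + 3.9) / 6 = 6.0500
σ̂ = s̄ / c₄ = 6.0500 / 0.8862 = 6.8269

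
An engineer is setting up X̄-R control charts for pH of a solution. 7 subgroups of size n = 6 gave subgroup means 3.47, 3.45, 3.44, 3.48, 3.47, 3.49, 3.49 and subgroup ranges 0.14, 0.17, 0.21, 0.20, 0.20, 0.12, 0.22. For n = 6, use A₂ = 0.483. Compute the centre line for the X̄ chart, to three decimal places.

X̄̄ = (3.47 + 3.45 + 3.44 + 3.48 + 3.47 + 3.49 + 3.49) / 7 = 24.2900 / 7 = 3.4700
CL = X̄̄ = 3.4700

3.470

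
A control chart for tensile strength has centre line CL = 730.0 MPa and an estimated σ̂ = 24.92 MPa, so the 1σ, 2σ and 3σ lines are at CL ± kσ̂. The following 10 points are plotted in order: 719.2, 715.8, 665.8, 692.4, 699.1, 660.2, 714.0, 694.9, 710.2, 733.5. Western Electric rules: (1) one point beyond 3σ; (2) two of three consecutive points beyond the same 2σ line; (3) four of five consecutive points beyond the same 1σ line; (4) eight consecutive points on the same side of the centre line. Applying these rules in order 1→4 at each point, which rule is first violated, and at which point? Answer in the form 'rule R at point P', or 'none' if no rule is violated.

rule 3 at point 6

Zone of each point (C = within 1σ̂, B = 1σ̂–2σ̂, A = 2σ̂–3σ̂, * = beyond 3σ̂; sign = side of CL): 1:-C, 2:-C, 3:-A, 4:-B, 5:-B, 6:-A, 7:-C, 8:-B, 9:-C, 10:+C
Rule 3 (four of five consecutive points beyond the same 1σ limit) is satisfied at point 6.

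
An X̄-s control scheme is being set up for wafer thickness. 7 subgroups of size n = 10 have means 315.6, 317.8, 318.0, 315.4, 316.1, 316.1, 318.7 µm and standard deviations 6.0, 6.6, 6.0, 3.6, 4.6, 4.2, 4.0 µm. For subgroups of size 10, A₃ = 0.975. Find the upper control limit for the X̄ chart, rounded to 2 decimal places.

X̄̄ = (315.6 + 317.8 + 318.0 + 315.4 + 316.1 + 316.1 + 318.7) / 7 = 316.8143
s̄ = (6.0 + 6.6 + 6.0 + 3.6 + 4.6 + 4.2 + 4.0) / 7 = 5.0000
UCL = X̄̄ + A₃·s̄ = 316.8143 + 0.975 × 5.0000 = 321.6893

321.69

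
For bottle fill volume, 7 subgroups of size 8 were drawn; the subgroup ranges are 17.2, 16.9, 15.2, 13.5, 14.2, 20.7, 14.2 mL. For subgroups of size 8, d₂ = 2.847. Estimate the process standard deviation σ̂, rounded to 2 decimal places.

R̄ = (17.2 + 16.9 + 15.2 + 13.5 + 14.2 + 20.7 + 14.2) / 7 = 15.9857
σ̂ = R̄ / d₂ = 15.9857 / 2.847 = 5.6149

5.61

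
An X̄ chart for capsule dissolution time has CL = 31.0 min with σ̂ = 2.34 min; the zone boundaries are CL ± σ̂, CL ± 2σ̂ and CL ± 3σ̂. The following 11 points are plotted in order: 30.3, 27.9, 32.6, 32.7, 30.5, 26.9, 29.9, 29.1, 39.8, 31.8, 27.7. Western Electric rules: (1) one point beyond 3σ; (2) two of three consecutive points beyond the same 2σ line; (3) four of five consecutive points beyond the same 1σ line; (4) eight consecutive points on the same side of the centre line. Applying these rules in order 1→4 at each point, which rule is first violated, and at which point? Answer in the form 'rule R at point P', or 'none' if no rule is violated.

Zone of each point (C = within 1σ̂, B = 1σ̂–2σ̂, A = 2σ̂–3σ̂, * = beyond 3σ̂; sign = side of CL): 1:-C, 2:-B, 3:+C, 4:+C, 5:-C, 6:-B, 7:-C, 8:-C, 9:+*, 10:+C, 11:-B
Rule 1 (one point beyond the 3σ limits) is satisfied at point 9.

rule 1 at point 9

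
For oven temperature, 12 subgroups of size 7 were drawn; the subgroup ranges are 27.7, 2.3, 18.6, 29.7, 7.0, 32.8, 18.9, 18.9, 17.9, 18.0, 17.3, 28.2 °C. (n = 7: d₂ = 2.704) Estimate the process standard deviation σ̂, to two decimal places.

7.31

R̄ = (27.7 + 2.3 + 18.6 + 29.7 + 7.0 + 32.8 + 18.9 + 18.9 + 17.9 + 18.0 + 17.3 + 28.2) / 12 = 19.7750
σ̂ = R̄ / d₂ = 19.7750 / 2.704 = 7.3132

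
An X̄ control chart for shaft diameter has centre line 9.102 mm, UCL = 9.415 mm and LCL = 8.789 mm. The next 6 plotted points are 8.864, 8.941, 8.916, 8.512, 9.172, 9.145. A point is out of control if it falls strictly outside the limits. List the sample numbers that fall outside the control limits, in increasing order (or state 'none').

4

Compare each point to [8.789, 9.415]: sample 4 = 8.512 < LCL.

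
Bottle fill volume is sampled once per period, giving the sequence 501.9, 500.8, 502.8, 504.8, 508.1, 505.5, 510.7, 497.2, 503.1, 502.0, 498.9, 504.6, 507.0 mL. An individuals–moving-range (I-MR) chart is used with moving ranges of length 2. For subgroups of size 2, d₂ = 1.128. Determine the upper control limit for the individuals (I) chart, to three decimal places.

514.262

X̄ = (501.9 + 500.8 + 502.8 + 504.8 + 508.1 + 505.5 + 510.7 + 497.2 + 503.1 + 502.0 + 498.9 + 504.6 + 507.0) / 13 = 503.6462
Moving ranges: 1.1, 2.0, 2.0, 3.3, 2.6, 5.2, 13.5, 5.9, 1.1, 3.1, 5.7, 2.4; M̄R̄ = 47.9000 / 12 = 3.9917
UCL = X̄ + 3·M̄R̄/d₂ = 503.6462 + 3 × 3.9917 / 1.128 = 514.2623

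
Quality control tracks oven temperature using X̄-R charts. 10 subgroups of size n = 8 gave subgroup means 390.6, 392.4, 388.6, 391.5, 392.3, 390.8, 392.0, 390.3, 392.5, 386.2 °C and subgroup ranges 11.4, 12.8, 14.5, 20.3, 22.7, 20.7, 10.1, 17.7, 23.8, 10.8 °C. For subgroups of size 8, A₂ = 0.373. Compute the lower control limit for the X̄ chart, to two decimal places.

384.57

X̄̄ = (390.6 + 392.4 + 388.6 + 391.5 + 392.3 + 390.8 + 392.0 + 390.3 + 392.5 + 386.2) / 10 = 3907.2000 / 10 = 390.7200
R̄ = (11.4 + 12.8 + 14.5 + 20.3 + 22.7 + 20.7 + 10.1 + 17.7 + 23.8 + 10.8) / 10 = 164.8000 / 10 = 16.4800
LCL = X̄̄ − A₂·R̄ = 390.7200 − 0.373 × 16.4800 = 384.5730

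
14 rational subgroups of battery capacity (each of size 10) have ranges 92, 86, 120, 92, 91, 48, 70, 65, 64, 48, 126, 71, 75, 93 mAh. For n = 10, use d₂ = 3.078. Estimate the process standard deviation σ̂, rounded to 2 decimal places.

26.48

R̄ = (92 + 86 + 120 + 92 + 91 + 48 + 70 + 65 + 64 + 48 + 126 + 71 + 75 + 93) / 14 = 81.5000
σ̂ = R̄ / d₂ = 81.5000 / 3.078 = 26.4782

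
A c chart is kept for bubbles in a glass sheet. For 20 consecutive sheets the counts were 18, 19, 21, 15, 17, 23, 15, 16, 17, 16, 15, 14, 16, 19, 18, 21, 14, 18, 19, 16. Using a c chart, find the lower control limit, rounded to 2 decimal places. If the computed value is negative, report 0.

4.85

c̄ = (18 + 19 + 21 + 15 + 17 + 23 + 15 + 16 + 17 + 16 + 15 + 14 + 16 + 19 + 18 + 21 + 14 + 18 + 19 + 16) / 20 = 347 / 20 = 17.3500
LCL = c̄ − 3√c̄ = 17.3500 − 3 × 4.1653 = 4.8540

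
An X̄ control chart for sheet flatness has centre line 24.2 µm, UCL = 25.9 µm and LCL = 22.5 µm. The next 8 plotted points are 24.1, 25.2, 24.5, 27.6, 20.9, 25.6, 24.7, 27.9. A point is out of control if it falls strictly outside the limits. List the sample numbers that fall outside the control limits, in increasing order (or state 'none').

Compare each point to [22.5, 25.9]: sample 4 = 27.6 > UCL; sample 5 = 20.9 < LCL; sample 8 = 27.9 > UCL.

4, 5, 8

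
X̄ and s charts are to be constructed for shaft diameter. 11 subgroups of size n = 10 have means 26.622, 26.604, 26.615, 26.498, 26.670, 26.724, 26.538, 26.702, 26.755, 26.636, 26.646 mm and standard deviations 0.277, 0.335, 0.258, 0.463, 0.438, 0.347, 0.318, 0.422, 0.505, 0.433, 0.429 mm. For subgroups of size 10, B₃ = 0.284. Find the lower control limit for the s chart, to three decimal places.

0.109

s̄ = (0.277 + 0.335 + 0.258 + 0.463 + 0.438 + 0.347 + 0.318 + 0.422 + 0.505 + 0.433 + 0.429) / 11 = 0.3841
LCL_s = B₃·s̄ = 0.284 × 0.3841 = 0.1091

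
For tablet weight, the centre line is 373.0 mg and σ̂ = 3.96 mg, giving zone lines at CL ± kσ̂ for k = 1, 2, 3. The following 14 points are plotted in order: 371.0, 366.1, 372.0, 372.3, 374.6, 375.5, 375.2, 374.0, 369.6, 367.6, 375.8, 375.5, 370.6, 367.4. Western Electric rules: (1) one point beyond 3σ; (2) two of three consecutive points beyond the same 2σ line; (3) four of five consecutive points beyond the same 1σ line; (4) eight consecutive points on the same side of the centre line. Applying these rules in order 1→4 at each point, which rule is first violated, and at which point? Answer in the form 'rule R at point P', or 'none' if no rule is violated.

none

Zone of each point (C = within 1σ̂, B = 1σ̂–2σ̂, A = 2σ̂–3σ̂, * = beyond 3σ̂; sign = side of CL): 1:-C, 2:-B, 3:-C, 4:-C, 5:+C, 6:+C, 7:+C, 8:+C, 9:-C, 10:-B, 11:+C, 12:+C, 13:-C, 14:-B
No rule fires across all 14 points.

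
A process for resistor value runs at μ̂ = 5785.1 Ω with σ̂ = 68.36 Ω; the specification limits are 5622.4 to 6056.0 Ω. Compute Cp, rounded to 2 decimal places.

Cp = (USL − LSL) / (6σ̂) = (6056.0 − 5622.4) / (6 × 68.36) = 433.6000 / 410.1600 = 1.0571

1.06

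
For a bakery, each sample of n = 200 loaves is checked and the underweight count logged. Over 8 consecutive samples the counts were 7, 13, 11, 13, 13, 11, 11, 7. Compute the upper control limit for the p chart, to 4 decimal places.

0.1016

p̄ = Σdᵢ / (k·n) = 86 / (8 × 200) = 0.05375
UCL = p̄ + 3·√(p̄(1−p̄)/n) = 0.05375 + 3 × √(0.05375×0.94625/200) = 0.05375 + 3 × 0.01595 = 0.10159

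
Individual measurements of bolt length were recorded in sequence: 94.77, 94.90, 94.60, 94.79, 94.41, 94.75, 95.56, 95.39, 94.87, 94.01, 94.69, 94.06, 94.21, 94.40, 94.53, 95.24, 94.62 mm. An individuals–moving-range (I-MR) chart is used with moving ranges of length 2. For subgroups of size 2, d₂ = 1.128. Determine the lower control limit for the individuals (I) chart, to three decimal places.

93.562

X̄ = (94.77 + 94.90 + 94.60 + 94.79 + 94.41 + 94.75 + 95.56 + 95.39 + 94.87 + 94.01 + 94.69 + 94.06 + 94.21 + 94.40 + 94.53 + 95.24 + 94.62) / 17 = 94.6941
Moving ranges: 0.13, 0.30, 0.19, 0.38, 0.34, 0.81, 0.17, 0.52, 0.86, 0.68, 0.63, 0.15, 0.19, 0.13, 0.71, 0.62; M̄R̄ = 6.8100 / 16 = 0.4256
LCL = X̄ − 3·M̄R̄/d₂ = 94.6941 − 3 × 0.4256 / 1.128 = 93.5621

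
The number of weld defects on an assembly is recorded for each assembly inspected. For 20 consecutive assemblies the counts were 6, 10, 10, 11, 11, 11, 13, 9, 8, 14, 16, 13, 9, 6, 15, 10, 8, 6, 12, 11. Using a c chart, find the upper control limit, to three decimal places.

20.148

c̄ = (6 + 10 + 10 + 11 + 11 + 11 + 13 + 9 + 8 + 14 + 16 + 13 + 9 + 6 + 15 + 10 + 8 + 6 + 12 + 11) / 20 = 209 / 20 = 10.4500
UCL = c̄ + 3√c̄ = 10.4500 + 3 × √10.4500 = 10.4500 + 3 × 3.2326 = 20.1479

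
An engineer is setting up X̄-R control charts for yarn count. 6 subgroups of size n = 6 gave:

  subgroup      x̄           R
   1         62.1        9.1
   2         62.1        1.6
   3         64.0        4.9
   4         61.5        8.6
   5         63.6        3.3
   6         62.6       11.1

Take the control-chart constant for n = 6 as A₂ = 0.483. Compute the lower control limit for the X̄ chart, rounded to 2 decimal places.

59.54

X̄̄ = (62.1 + 62.1 + 64.0 + 61.5 + 63.6 + 62.6) / 6 = 375.9000 / 6 = 62.6500
R̄ = (9.1 + 1.6 + 4.9 + 8.6 + 3.3 + 11.1) / 6 = 38.6000 / 6 = 6.4333
LCL = X̄̄ − A₂·R̄ = 62.6500 − 0.483 × 6.4333 = 59.5427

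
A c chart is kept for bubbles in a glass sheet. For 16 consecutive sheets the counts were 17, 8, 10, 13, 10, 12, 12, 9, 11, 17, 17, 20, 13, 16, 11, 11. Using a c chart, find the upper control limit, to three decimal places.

23.728

c̄ = (17 + 8 + 10 + 13 + 10 + 12 + 12 + 9 + 11 + 17 + 17 + 20 + 13 + 16 + 11 + 11) / 16 = 207 / 16 = 12.9375
UCL = c̄ + 3√c̄ = 12.9375 + 3 × √12.9375 = 12.9375 + 3 × 3.5969 = 23.7281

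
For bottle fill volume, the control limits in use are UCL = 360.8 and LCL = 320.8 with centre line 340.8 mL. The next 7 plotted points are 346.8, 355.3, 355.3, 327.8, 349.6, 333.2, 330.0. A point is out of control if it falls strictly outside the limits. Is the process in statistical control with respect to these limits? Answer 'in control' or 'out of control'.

in control

All 7 points lie within [320.8, 360.8].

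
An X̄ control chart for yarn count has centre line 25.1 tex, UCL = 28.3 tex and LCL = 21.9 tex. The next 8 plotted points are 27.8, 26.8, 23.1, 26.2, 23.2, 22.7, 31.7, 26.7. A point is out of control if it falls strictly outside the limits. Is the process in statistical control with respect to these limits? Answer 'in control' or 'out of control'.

Compare each point to [21.9, 28.3]: sample 7 = 31.7 > UCL.

out of control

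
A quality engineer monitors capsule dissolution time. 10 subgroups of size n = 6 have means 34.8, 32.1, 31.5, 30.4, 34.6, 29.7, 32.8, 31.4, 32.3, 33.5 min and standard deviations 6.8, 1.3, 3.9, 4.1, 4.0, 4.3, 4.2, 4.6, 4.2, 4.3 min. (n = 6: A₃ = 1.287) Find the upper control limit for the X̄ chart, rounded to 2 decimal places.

37.68

X̄̄ = (34.8 + 32.1 + 31.5 + 30.4 + 34.6 + 29.7 + 32.8 + 31.4 + 32.3 + 33.5) / 10 = 32.3100
s̄ = (6.8 + 1.3 + 3.9 + 4.1 + 4.0 + 4.3 + 4.2 + 4.6 + 4.2 + 4.3) / 10 = 4.1700
UCL = X̄̄ + A₃·s̄ = 32.3100 + 1.287 × 4.1700 = 37.6768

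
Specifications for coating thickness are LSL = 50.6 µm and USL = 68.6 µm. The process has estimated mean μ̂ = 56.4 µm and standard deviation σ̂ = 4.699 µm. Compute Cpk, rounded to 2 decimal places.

0.41

Cpu = (USL − μ̂) / (3σ̂) = (68.6 − 56.4) / (3 × 4.699) = 0.8654; Cpl = (μ̂ − LSL) / (3σ̂) = (56.4 − 50.6) / (3 × 4.699) = 0.4114; Cpk = min(Cpu, Cpl) = 0.4114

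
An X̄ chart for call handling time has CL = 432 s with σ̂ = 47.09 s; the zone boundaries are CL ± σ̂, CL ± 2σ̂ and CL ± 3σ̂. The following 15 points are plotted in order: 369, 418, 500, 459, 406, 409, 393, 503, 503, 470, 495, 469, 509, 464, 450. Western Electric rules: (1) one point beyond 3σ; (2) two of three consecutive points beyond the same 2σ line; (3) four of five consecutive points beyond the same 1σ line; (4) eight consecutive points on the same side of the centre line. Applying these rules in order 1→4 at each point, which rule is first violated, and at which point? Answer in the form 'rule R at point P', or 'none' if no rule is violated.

Zone of each point (C = within 1σ̂, B = 1σ̂–2σ̂, A = 2σ̂–3σ̂, * = beyond 3σ̂; sign = side of CL): 1:-B, 2:-C, 3:+B, 4:+C, 5:-C, 6:-C, 7:-C, 8:+B, 9:+B, 10:+C, 11:+B, 12:+C, 13:+B, 14:+C, 15:+C
Rule 4 (eight consecutive points on the same side of the centre line) is satisfied at point 15.

rule 4 at point 15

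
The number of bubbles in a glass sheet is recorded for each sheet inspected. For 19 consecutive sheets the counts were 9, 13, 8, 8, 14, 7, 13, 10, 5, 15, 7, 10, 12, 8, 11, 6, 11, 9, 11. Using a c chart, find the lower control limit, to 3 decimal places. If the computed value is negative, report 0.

0.430

c̄ = (9 + 13 + 8 + 8 + 14 + 7 + 13 + 10 + 5 + 15 + 7 + 10 + 12 + 8 + 11 + 6 + 11 + 9 + 11) / 19 = 187 / 19 = 9.8421
LCL = c̄ − 3√c̄ = 9.8421 − 3 × 3.1372 = 0.4305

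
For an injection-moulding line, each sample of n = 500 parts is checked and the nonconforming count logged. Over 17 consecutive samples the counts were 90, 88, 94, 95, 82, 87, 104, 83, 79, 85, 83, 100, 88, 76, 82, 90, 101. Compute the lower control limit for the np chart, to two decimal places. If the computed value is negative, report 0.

63.03

p̄ = Σdᵢ / (k·n) = 1507 / (17 × 500) = 0.17729
LCL = np̄ − 3·√(np̄(1−p̄)) = 88.6471 − 3 × 8.5399 = 63.0273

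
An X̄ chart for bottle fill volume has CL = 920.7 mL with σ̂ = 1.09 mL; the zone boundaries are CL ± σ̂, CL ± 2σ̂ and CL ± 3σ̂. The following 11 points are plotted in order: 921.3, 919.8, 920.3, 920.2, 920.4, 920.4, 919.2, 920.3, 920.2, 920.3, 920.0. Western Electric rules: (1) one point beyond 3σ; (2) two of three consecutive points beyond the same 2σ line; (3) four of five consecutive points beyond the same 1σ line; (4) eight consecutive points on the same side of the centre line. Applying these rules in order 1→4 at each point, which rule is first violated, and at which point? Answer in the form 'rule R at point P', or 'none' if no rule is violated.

Zone of each point (C = within 1σ̂, B = 1σ̂–2σ̂, A = 2σ̂–3σ̂, * = beyond 3σ̂; sign = side of CL): 1:+C, 2:-C, 3:-C, 4:-C, 5:-C, 6:-C, 7:-B, 8:-C, 9:-C, 10:-C, 11:-C
Rule 4 (eight consecutive points on the same side of the centre line) is satisfied at point 9.

rule 4 at point 9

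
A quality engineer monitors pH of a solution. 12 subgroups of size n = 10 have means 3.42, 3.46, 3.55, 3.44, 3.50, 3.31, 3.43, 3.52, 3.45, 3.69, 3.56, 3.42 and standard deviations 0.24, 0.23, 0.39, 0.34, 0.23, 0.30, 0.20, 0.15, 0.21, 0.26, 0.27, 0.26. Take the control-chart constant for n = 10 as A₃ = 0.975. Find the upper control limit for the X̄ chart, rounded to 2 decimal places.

3.73

X̄̄ = (3.42 + 3.46 + 3.55 + 3.44 + 3.50 + 3.31 + 3.43 + 3.52 + 3.45 + 3.69 + 3.56 + 3.42) / 12 = 3.4792
s̄ = (0.24 + 0.23 + 0.39 + 0.34 + 0.23 + 0.30 + 0.20 + 0.15 + 0.21 + 0.26 + 0.27 + 0.26) / 12 = 0.2567
UCL = X̄̄ + A₃·s̄ = 3.4792 + 0.975 × 0.2567 = 3.7294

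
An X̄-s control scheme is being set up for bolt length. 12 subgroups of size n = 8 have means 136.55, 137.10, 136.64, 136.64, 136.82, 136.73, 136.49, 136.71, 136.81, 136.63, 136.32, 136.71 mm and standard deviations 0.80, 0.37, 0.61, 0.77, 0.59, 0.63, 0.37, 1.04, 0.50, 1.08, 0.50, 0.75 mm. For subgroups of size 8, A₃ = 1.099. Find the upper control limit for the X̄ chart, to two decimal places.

137.41

X̄̄ = (136.55 + 137.10 + 136.64 + 136.64 + 136.82 + 136.73 + 136.49 + 136.71 + 136.81 + 136.63 + 136.32 + 136.71) / 12 = 136.6792
s̄ = (0.80 + 0.37 + 0.61 + 0.77 + 0.59 + 0.63 + 0.37 + 1.04 + 0.50 + 1.08 + 0.50 + 0.75) / 12 = 0.6675
UCL = X̄̄ + A₃·s̄ = 136.6792 + 1.099 × 0.6675 = 137.4127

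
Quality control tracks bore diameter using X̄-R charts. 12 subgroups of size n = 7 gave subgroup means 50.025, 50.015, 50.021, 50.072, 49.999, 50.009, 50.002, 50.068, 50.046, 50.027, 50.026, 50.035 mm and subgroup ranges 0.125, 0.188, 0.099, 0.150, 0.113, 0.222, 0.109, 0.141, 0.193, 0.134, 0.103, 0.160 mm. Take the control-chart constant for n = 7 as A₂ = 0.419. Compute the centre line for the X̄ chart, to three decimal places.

50.029

X̄̄ = (50.025 + 50.015 + 50.021 + 50.072 + 49.999 + 50.009 + 50.002 + 50.068 + 50.046 + 50.027 + 50.026 + 50.035) / 12 = 600.3450 / 12 = 50.0288
CL = X̄̄ = 50.0288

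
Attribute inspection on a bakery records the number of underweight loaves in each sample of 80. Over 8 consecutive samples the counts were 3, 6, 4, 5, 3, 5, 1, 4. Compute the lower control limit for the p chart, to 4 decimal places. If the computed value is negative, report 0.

p̄ = Σdᵢ / (k·n) = 31 / (8 × 80) = 0.04844
LCL = p̄ − 3·√(p̄(1−p̄)/n) = 0.04844 − 3 × 0.02400 = -0.02357 → 0 (negative, so LCL = 0)

0.0000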